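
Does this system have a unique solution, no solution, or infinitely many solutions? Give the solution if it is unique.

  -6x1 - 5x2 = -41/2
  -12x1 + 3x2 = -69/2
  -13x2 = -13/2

Row-reduce the augmented matrix:
R1 ← R1 / (-6).
R2 ← R2 + 12·R1.
R2 ← R2 / (13).
R1 ← R1 − 5/6·R2.
R3 ← R3 + 13·R2.
R3 reduces to 0 = 0, so the extra equation is consistent.
Reading off the reduced rows gives x1 = 3, x2 = 1/2.

x1 = 3, x2 = 1/2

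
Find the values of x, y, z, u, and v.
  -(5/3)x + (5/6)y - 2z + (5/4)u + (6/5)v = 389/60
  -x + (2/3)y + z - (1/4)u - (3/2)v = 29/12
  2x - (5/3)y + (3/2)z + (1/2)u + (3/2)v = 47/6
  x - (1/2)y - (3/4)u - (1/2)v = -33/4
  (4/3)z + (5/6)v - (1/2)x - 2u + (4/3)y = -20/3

Row-reduce the augmented matrix:
R1 ← R1 / (-5/3).
R2 ← R2 + 1·R1.
R3 ← R3 − 2·R1.
R4 ← R4 − 1·R1.
R5 ← R5 + 1/2·R1.
R2 ← R2 / (1/6).
R1 ← R1 + 1/2·R2.
R3 ← R3 + 2/3·R2.
R5 ← R5 − 13/12·R2.
R3 ← R3 / (79/10).
R1 ← R1 − 39/5·R3.
R2 ← R2 − 66/5·R3.
R4 ← R4 + 6/5·R3.
R5 ← R5 + 371/30·R3.
R4 ← R4 / (-24/79).
R1 ← R1 + 561/316·R4.
R2 ← R2 + 210/79·R4.
R3 ← R3 + 20/79·R4.
R5 ← R5 − 1885/1896·R4.
R5 ← R5 / (19423/5760).
R1 ← R1 − 791/320·R5.
R2 ← R2 − 103/40·R5.
R3 ← R3 + 11/60·R5.
R4 ← R4 − 539/240·R5.
Reading off the reduced rows gives x = -6, y = -5, z = 4, u = 5, v = 2.

x = -6, y = -5, z = 4, u = 5, v = 2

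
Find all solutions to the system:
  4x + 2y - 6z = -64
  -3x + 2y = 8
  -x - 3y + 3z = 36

Row-reduce the augmented matrix:
R1 ← R1 / (4).
R2 ← R2 + 3·R1.
R3 ← R3 + 1·R1.
R2 ← R2 / (7/2).
R1 ← R1 − 1/2·R2.
R3 ← R3 + 5/2·R2.
R3 ← R3 / (-12/7).
R1 ← R1 + 6/7·R3.
R2 ← R2 + 9/7·R3.
Reading off the reduced rows gives x = -6, y = -5, z = 5.

x = -6, y = -5, z = 5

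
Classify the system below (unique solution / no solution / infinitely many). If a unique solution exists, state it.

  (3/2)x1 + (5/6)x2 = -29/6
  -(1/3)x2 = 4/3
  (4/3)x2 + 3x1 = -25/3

Row-reduce the augmented matrix:
R1 ← R1 / (3/2).
R3 ← R3 − 3·R1.
R2 ← R2 / (-1/3).
R1 ← R1 − 5/9·R2.
R3 ← R3 + 1/3·R2.
R3 reduces to 0 = 0, so the extra equation is consistent.
Reading off the reduced rows gives x1 = -1, x2 = -4.

x1 = -1, x2 = -4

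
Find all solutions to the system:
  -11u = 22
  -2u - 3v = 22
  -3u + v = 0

u = -2, v = -6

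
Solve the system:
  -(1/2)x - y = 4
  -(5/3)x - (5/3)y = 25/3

Row-reduce the augmented matrix:
R1 ← R1 / (-1/2).
R2 ← R2 + 5/3·R1.
R2 ← R2 / (5/3).
R1 ← R1 − 2·R2.
Reading off the reduced rows gives x = -2, y = -3.

x = -2, y = -3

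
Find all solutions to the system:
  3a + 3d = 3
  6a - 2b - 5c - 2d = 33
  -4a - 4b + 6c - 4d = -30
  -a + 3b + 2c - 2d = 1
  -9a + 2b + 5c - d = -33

Row-reduce:
R1 ← R1 / (3).
R2 ← R2 − 6·R1.
R3 ← R3 + 4·R1.
R4 ← R4 + 1·R1.
R5 ← R5 + 9·R1.
R2 ← R2 / (-2).
R3 ← R3 + 4·R2.
R4 ← R4 − 3·R2.
R5 ← R5 − 2·R2.
R3 ← R3 / (16).
R2 ← R2 − 5/2·R3.
R4 ← R4 + 11/2·R3.
R4 ← R4 / (-15/2).
R1 ← R1 − 1·R4.
R2 ← R2 − 3/2·R4.
R3 ← R3 − 1·R4.
Row 5 reduces to 0 = 3, a contradiction. The system is inconsistent.

no solution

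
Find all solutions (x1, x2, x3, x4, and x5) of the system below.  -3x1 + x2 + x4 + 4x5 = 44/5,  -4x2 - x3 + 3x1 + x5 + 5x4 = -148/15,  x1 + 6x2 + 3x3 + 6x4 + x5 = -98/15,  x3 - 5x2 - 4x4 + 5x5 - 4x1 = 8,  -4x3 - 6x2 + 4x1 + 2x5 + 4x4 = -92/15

x1 = -2, x2 = 4/5, x3 = -2, x4 = -2/3, x5 = 2/3

Row-reduce the augmented matrix:
R1 ← R1 / (-3).
R2 ← R2 − 3·R1.
R3 ← R3 − 1·R1.
R4 ← R4 + 4·R1.
R5 ← R5 − 4·R1.
R2 ← R2 / (-3).
R1 ← R1 + 1/3·R2.
R3 ← R3 − 19/3·R2.
R4 ← R4 + 19/3·R2.
R5 ← R5 + 14/3·R2.
R3 ← R3 / (8/9).
R1 ← R1 − 1/9·R3.
R2 ← R2 − 1/3·R3.
R4 ← R4 − 28/9·R3.
R5 ← R5 + 22/9·R3.
R4 ← R4 / (-169/2).
R1 ← R1 + 27/8·R4.
R2 ← R2 + 73/8·R4.
R3 ← R3 − 171/8·R4.
R5 ← R5 − 193/4·R4.
R5 ← R5 / (511/169).
R1 ← R1 + 427/338·R5.
R2 ← R2 + 153/338·R5.
R3 ← R3 − 113/338·R5.
R4 ← R4 − 112/169·R5.
Reading off the reduced rows gives x1 = -2, x2 = 4/5, x3 = -2, x4 = -2/3, x5 = 2/3.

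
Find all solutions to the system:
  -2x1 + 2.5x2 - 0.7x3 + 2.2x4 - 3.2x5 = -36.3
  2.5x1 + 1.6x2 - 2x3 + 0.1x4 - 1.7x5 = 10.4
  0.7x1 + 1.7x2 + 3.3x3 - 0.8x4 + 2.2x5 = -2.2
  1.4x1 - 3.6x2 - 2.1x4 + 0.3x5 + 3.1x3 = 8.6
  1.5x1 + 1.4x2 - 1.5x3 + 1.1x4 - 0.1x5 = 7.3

x1 = 5, x2 = -2, x3 = -5, x4 = -4, x5 = 5

Row-reduce the augmented matrix:
R1 ← R1 / (-2).
R2 ← R2 − 5/2·R1.
R3 ← R3 − 7/10·R1.
R4 ← R4 − 7/5·R1.
R5 ← R5 − 3/2·R1.
R2 ← R2 / (189/40).
R1 ← R1 + 5/4·R2.
R3 ← R3 − 103/40·R2.
R4 ← R4 + 37/20·R2.
R5 ← R5 − 131/40·R2.
R3 ← R3 / (21838/4725).
R1 ← R1 + 388/945·R3.
R2 ← R2 + 115/189·R3.
R4 ← R4 − 14027/9450·R3.
R5 ← R5 + 61/1890·R3.
R4 ← R4 / (92971/87352).
R1 ← R1 + 5314/10919·R4.
R2 ← R2 − 17241/43676·R4.
R3 ← R3 + 14961/43676·R4.
R5 ← R5 − 5467/7160·R4.
R5 ← R5 / (12637956/2324275).
R1 ← R1 + 956856/464855·R5.
R2 ← R2 − 646476/464855·R5.
R3 ← R3 + 404226/464855·R5.
R4 ← R4 + 2409271/464855·R5.
Reading off the reduced rows gives x1 = 5, x2 = -2, x3 = -5, x4 = -4, x5 = 5.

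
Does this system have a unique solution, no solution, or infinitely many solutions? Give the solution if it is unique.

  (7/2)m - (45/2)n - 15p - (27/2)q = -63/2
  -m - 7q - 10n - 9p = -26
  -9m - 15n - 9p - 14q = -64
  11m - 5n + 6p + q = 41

infinitely many solutions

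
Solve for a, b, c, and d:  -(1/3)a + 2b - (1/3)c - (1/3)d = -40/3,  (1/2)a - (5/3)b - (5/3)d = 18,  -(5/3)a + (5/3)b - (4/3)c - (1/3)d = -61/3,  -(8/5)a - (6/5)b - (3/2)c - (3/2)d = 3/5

a = 6, b = -6, c = 1, d = -3

Row-reduce the augmented matrix:
R1 ← R1 / (-1/3).
R2 ← R2 − 1/2·R1.
R3 ← R3 + 5/3·R1.
R4 ← R4 + 8/5·R1.
R2 ← R2 / (4/3).
R1 ← R1 + 6·R2.
R3 ← R3 + 25/3·R2.
R4 ← R4 + 54/5·R2.
R3 ← R3 / (-67/24).
R1 ← R1 + 5/4·R3.
R2 ← R2 + 3/8·R3.
R4 ← R4 + 79/20·R3.
R4 ← R4 / (-59/335).
R1 ← R1 + 220/67·R4.
R2 ← R2 − 1/67·R4.
R3 ← R3 − 293/67·R4.
Reading off the reduced rows gives a = 6, b = -6, c = 1, d = -3.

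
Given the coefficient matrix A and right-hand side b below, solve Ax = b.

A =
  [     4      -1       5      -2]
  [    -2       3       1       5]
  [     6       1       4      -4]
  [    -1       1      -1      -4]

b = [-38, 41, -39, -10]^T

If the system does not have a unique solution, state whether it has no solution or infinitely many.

Row-reduce the augmented matrix:
R1 ← R1 / (4).
R2 ← R2 + 2·R1.
R3 ← R3 − 6·R1.
R4 ← R4 + 1·R1.
R2 ← R2 / (5/2).
R1 ← R1 + 1/4·R2.
R3 ← R3 − 5/2·R2.
R4 ← R4 − 3/4·R2.
R3 ← R3 / (-7).
R1 ← R1 − 8/5·R3.
R2 ← R2 − 7/5·R3.
R4 ← R4 + 4/5·R3.
R4 ← R4 / (-359/70).
R1 ← R1 + 87/70·R4.
R2 ← R2 − 3/5·R4.
R3 ← R3 − 5/7·R4.
Reading off the reduced rows gives x_1 = -2, x_2 = 5, x_3 = -3, x_4 = 5.

x_1 = -2, x_2 = 5, x_3 = -3, x_4 = 5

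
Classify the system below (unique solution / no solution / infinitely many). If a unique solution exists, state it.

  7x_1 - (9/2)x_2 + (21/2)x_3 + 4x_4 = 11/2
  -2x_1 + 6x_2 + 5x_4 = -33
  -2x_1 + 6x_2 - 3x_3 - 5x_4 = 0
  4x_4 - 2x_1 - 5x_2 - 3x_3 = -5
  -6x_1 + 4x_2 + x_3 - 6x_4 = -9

no solution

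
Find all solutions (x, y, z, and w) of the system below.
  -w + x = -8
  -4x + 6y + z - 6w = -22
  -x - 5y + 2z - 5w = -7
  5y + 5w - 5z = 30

x = -5, y = -3, z = -6, w = 3

Row-reduce the augmented matrix:
R2 ← R2 + 4·R1.
R3 ← R3 + 1·R1.
R2 ← R2 / (6).
R3 ← R3 + 5·R2.
R4 ← R4 − 5·R2.
R3 ← R3 / (17/6).
R2 ← R2 − 1/6·R3.
R4 ← R4 + 35/6·R3.
R4 ← R4 / (-275/17).
R1 ← R1 + 1·R4.
R2 ← R2 + 14/17·R4.
R3 ← R3 + 86/17·R4.
Reading off the reduced rows gives x = -5, y = -3, z = -6, w = 3.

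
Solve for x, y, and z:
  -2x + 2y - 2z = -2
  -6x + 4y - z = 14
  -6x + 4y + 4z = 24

Row-reduce the augmented matrix:
R1 ← R1 / (-2).
R2 ← R2 + 6·R1.
R3 ← R3 + 6·R1.
R2 ← R2 / (-2).
R1 ← R1 + 1·R2.
R3 ← R3 + 2·R2.
R3 ← R3 / (5).
R1 ← R1 + 3/2·R3.
R2 ← R2 + 5/2·R3.
Reading off the reduced rows gives x = -6, y = -5, z = 2.

x = -6, y = -5, z = 2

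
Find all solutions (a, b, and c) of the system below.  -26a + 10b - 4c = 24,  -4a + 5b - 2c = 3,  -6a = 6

Row-reduce:
R1 ← R1 / (-26).
R2 ← R2 + 4·R1.
R3 ← R3 + 6·R1.
R2 ← R2 / (45/13).
R1 ← R1 + 5/13·R2.
R3 ← R3 + 30/13·R2.
Rank is 2 with 3 unknowns, leaving c free.

infinitely many solutions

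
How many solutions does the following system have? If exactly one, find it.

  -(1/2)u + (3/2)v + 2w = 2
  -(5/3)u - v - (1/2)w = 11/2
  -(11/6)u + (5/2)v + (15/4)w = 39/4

Row-reduce:
R1 ← R1 / (-1/2).
R2 ← R2 + 5/3·R1.
R3 ← R3 + 11/6·R1.
R2 ← R2 / (-6).
R1 ← R1 + 3·R2.
R3 ← R3 + 3·R2.
Row 3 reduces to 0 = 3, a contradiction. The system is inconsistent.

no solution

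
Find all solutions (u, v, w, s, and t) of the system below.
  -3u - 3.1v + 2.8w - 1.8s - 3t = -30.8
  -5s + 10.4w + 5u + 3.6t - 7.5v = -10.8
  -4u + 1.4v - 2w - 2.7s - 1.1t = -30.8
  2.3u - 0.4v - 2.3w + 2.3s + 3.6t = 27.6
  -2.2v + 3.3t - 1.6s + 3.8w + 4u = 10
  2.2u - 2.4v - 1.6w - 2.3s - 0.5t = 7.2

u = 6, v = 0, w = -2, s = 4, t = 0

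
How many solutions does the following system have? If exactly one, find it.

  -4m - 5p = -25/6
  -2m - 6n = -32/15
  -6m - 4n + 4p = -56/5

m = 5/3, n = -1/5, p = -1/2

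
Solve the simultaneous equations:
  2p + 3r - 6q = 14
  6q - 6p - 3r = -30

infinitely many solutions

Row-reduce:
R1 ← R1 / (2).
R2 ← R2 + 6·R1.
R2 ← R2 / (-12).
R1 ← R1 + 3·R2.
Rank is 2 with 3 unknowns, leaving r free.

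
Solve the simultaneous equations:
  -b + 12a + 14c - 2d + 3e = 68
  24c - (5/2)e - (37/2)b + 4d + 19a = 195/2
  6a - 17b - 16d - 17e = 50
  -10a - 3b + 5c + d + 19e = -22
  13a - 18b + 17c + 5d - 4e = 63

Row-reduce:
R1 ← R1 / (12).
R2 ← R2 − 19·R1.
R3 ← R3 − 6·R1.
R4 ← R4 + 10·R1.
R5 ← R5 − 13·R1.
R2 ← R2 / (-203/12).
R1 ← R1 + 1/12·R2.
R3 ← R3 + 33/2·R2.
R4 ← R4 + 23/6·R2.
R5 ← R5 + 203/12·R2.
R3 ← R3 / (-1784/203).
R1 ← R1 − 235/203·R3.
R2 ← R2 + 22/203·R3.
R4 ← R4 − 3299/203·R3.
R4 ← R4 / (-9579/223).
R1 ← R1 + 691/223·R4.
R2 ← R2 + 34/223·R4.
R3 ← R3 − 558/223·R4.
Row 5 reduces to 0 = -1/2, a contradiction. The system is inconsistent.

no solution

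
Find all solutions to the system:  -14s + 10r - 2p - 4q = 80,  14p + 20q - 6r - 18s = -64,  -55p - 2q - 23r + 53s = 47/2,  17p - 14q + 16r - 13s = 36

no solution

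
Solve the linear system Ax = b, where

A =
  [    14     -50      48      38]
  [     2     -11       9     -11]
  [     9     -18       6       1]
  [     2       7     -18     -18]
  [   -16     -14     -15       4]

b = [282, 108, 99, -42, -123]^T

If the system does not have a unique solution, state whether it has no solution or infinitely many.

x_1 = 4, x_2 = -2, x_3 = 5, x_4 = -3

Row-reduce the augmented matrix:
R1 ← R1 / (14).
R2 ← R2 − 2·R1.
R3 ← R3 − 9·R1.
R4 ← R4 − 2·R1.
R5 ← R5 + 16·R1.
R2 ← R2 / (-27/7).
R1 ← R1 + 25/7·R2.
R3 ← R3 − 99/7·R2.
R4 ← R4 − 99/7·R2.
R5 ← R5 + 498/7·R2.
R3 ← R3 / (-17).
R1 ← R1 − 13/9·R3.
R2 ← R2 + 5/9·R3.
R4 ← R4 + 17·R3.
R5 ← R5 − 1/3·R3.
Swap R4 and R5.
R4 ← R4 / (17789/51).
R1 ← R1 − 1655/153·R4.
R2 ← R2 − 1070/153·R4.
R3 ← R3 − 251/51·R4.
R5 reduces to 0 = 0, so the extra equation is consistent.
Reading off the reduced rows gives x_1 = 4, x_2 = -2, x_3 = 5, x_4 = -3.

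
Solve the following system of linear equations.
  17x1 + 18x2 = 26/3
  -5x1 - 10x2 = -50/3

x1 = -8/3, x2 = 3

Row-reduce the augmented matrix:
R1 ← R1 / (17).
R2 ← R2 + 5·R1.
R2 ← R2 / (-80/17).
R1 ← R1 − 18/17·R2.
Reading off the reduced rows gives x1 = -8/3, x2 = 3.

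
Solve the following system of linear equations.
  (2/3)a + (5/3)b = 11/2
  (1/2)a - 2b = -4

Row-reduce the augmented matrix:
R1 ← R1 / (2/3).
R2 ← R2 − 1/2·R1.
R2 ← R2 / (-13/4).
R1 ← R1 − 5/2·R2.
Reading off the reduced rows gives a = 2, b = 5/2.

a = 2, b = 5/2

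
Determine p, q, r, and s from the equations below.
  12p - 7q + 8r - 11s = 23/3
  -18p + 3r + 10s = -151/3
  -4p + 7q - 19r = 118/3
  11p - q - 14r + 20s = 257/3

Row-reduce the augmented matrix:
R1 ← R1 / (12).
R2 ← R2 + 18·R1.
R3 ← R3 + 4·R1.
R4 ← R4 − 11·R1.
R2 ← R2 / (-21/2).
R1 ← R1 + 7/12·R2.
R3 ← R3 − 14/3·R2.
R4 ← R4 − 65/12·R2.
R3 ← R3 / (-29/3).
R1 ← R1 + 1/6·R3.
R2 ← R2 + 10/7·R3.
R4 ← R4 + 571/42·R3.
R4 ← R4 / (43787/1218).
R1 ← R1 + 77/174·R4.
R2 ← R2 − 967/609·R4.
R3 ← R3 − 59/87·R4.
Reading off the reduced rows gives p = 8/3, q = -1, r = -3, s = 2/3.

p = 8/3, q = -1, r = -3, s = 2/3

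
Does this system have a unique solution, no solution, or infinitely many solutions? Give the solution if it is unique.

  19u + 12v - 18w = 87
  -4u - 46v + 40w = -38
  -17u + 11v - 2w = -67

Row-reduce:
R1 ← R1 / (19).
R2 ← R2 + 4·R1.
R3 ← R3 + 17·R1.
R2 ← R2 / (-826/19).
R1 ← R1 − 12/19·R2.
R3 ← R3 − 413/19·R2.
Row 3 reduces to 0 = 1, a contradiction. The system is inconsistent.

no solution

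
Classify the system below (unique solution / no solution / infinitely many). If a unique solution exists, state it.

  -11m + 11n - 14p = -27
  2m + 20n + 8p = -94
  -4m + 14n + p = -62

m = 1, n = -4, p = -2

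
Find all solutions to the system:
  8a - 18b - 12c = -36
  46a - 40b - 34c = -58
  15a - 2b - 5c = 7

Row-reduce:
R1 ← R1 / (8).
R2 ← R2 − 46·R1.
R3 ← R3 − 15·R1.
R2 ← R2 / (127/2).
R1 ← R1 + 9/4·R2.
R3 ← R3 − 127/4·R2.
Rank is 2 with 3 unknowns, leaving c free.

infinitely many solutions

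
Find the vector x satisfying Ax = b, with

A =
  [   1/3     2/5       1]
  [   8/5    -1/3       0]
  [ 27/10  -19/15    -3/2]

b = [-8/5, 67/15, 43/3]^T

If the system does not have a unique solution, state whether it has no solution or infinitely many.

no solution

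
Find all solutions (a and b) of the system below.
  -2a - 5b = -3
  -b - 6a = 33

a = -6, b = 3

From equation 2: b = -33 − 6·a.
Substitute into equation 1 and solve: a = -6.
Then b = 3.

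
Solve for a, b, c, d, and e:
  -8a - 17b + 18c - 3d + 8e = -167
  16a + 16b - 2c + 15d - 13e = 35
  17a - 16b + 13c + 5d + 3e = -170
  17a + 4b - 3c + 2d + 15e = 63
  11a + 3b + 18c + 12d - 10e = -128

Row-reduce the augmented matrix:
R1 ← R1 / (-8).
R2 ← R2 − 16·R1.
R3 ← R3 − 17·R1.
R4 ← R4 − 17·R1.
R5 ← R5 − 11·R1.
R2 ← R2 / (-18).
R1 ← R1 − 17/8·R2.
R3 ← R3 + 417/8·R2.
R4 ← R4 + 257/8·R2.
R5 ← R5 + 163/8·R2.
R3 ← R3 / (-1133/24).
R1 ← R1 − 127/72·R3.
R2 ← R2 + 17/9·R3.
R4 ← R4 + 1831/72·R3.
R5 ← R5 − 307/72·R3.
R4 ← R4 / (-19229/3399).
R1 ← R1 − 2803/6798·R4.
R2 ← R2 − 2032/3399·R4.
R3 ← R3 − 1317/2266·R4.
R5 ← R5 + 32567/6798·R4.
R5 ← R5 / (-722159/38458).
R1 ← R1 − 49025/38458·R5.
R2 ← R2 − 29853/19229·R5.
R3 ← R3 − 71985/38458·R5.
R4 ← R4 + 69856/19229·R5.
Reading off the reduced rows gives a = 0, b = 6, c = -5, d = -3, e = 2.

a = 0, b = 6, c = -5, d = -3, e = 2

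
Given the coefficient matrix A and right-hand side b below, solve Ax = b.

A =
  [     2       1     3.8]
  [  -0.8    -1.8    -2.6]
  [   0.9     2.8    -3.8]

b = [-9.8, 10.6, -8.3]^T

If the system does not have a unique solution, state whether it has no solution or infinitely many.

Row-reduce the augmented matrix:
R1 ← R1 / (2).
R2 ← R2 + 4/5·R1.
R3 ← R3 − 9/10·R1.
R2 ← R2 / (-7/5).
R1 ← R1 − 1/2·R2.
R3 ← R3 − 47/20·R2.
R3 ← R3 / (-2563/350).
R1 ← R1 − 53/35·R3.
R2 ← R2 − 27/35·R3.
Reading off the reduced rows gives x_1 = -1, x_2 = -4, x_3 = -1.

x_1 = -1, x_2 = -4, x_3 = -1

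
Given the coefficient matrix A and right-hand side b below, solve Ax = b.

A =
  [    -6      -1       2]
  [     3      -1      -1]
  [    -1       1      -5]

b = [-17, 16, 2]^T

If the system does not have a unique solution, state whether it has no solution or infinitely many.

x_1 = 3, x_2 = -5, x_3 = -2

Row-reduce the augmented matrix:
R1 ← R1 / (-6).
R2 ← R2 − 3·R1.
R3 ← R3 + 1·R1.
R2 ← R2 / (-3/2).
R1 ← R1 − 1/6·R2.
R3 ← R3 − 7/6·R2.
R3 ← R3 / (-16/3).
R1 ← R1 + 1/3·R3.
Reading off the reduced rows gives x_1 = 3, x_2 = -5, x_3 = -2.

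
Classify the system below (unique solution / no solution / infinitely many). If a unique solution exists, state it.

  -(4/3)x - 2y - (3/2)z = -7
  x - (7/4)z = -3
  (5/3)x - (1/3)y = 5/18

x = 1/2, y = 5/3, z = 2

Row-reduce the augmented matrix:
R1 ← R1 / (-4/3).
R2 ← R2 − 1·R1.
R3 ← R3 − 5/3·R1.
R2 ← R2 / (-3/2).
R1 ← R1 − 3/2·R2.
R3 ← R3 + 17/6·R2.
R3 ← R3 / (32/9).
R1 ← R1 + 7/4·R3.
R2 ← R2 − 23/12·R3.
Reading off the reduced rows gives x = 1/2, y = 5/3, z = 2.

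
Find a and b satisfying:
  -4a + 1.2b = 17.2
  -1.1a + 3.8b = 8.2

a = -4, b = 1

Row-reduce the augmented matrix:
R1 ← R1 / (-4).
R2 ← R2 + 11/10·R1.
R2 ← R2 / (347/100).
R1 ← R1 + 3/10·R2.
Reading off the reduced rows gives a = -4, b = 1.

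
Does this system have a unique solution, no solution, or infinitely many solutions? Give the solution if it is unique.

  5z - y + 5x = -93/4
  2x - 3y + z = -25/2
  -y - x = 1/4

x = -9/4, y = 2, z = -2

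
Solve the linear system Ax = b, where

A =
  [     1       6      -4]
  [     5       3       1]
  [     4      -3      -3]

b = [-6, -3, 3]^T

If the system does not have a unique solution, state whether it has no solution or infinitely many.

x_1 = 0, x_2 = -1, x_3 = 0

Row-reduce the augmented matrix:
R2 ← R2 − 5·R1.
R3 ← R3 − 4·R1.
R2 ← R2 / (-27).
R1 ← R1 − 6·R2.
R3 ← R3 + 27·R2.
R3 ← R3 / (-8).
R1 ← R1 − 2/3·R3.
R2 ← R2 + 7/9·R3.
Reading off the reduced rows gives x_1 = 0, x_2 = -1, x_3 = 0.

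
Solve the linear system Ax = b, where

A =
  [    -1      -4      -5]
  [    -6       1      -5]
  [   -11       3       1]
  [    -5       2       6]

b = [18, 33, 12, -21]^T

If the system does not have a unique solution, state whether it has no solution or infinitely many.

Row-reduce the augmented matrix:
R1 ← R1 / (-1).
R2 ← R2 + 6·R1.
R3 ← R3 + 11·R1.
R4 ← R4 + 5·R1.
R2 ← R2 / (25).
R1 ← R1 − 4·R2.
R3 ← R3 − 47·R2.
R4 ← R4 − 22·R2.
R3 ← R3 / (9).
R1 ← R1 − 1·R3.
R2 ← R2 − 1·R3.
R4 ← R4 − 9·R3.
R4 reduces to 0 = 0, so the extra equation is consistent.
Reading off the reduced rows gives x_1 = -1, x_2 = 2, x_3 = -5.

x_1 = -1, x_2 = 2, x_3 = -5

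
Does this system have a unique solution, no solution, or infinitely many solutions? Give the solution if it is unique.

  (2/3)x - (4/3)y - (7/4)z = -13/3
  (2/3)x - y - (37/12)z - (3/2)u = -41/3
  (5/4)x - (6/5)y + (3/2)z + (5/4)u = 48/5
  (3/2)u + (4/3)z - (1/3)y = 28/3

infinitely many solutions

Row-reduce:
R1 ← R1 / (2/3).
R2 ← R2 − 2/3·R1.
R3 ← R3 − 5/4·R1.
R2 ← R2 / (1/3).
R1 ← R1 + 2·R2.
R3 ← R3 − 13/10·R2.
R4 ← R4 + 1/3·R2.
R3 ← R3 / (1597/160).
R1 ← R1 + 85/8·R3.
R2 ← R2 + 4·R3.
Rank is 3 with 4 unknowns, leaving u free.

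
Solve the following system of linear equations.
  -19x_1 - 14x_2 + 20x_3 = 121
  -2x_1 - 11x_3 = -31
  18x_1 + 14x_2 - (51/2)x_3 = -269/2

no solution

Row-reduce:
R1 ← R1 / (-19).
R2 ← R2 + 2·R1.
R3 ← R3 − 18·R1.
R2 ← R2 / (28/19).
R1 ← R1 − 14/19·R2.
R3 ← R3 − 14/19·R2.
Row 3 reduces to 0 = 2, a contradiction. The system is inconsistent.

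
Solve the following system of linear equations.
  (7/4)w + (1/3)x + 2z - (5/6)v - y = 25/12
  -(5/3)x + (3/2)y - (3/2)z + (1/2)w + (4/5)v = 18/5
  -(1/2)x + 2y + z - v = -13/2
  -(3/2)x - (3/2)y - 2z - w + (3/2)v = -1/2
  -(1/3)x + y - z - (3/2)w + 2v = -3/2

x = 3, y = 0, z = -3, w = 5, v = 2

Row-reduce the augmented matrix:
R1 ← R1 / (1/3).
R2 ← R2 + 5/3·R1.
R3 ← R3 + 1/2·R1.
R4 ← R4 + 3/2·R1.
R5 ← R5 + 1/3·R1.
R2 ← R2 / (-7/2).
R1 ← R1 + 3·R2.
R3 ← R3 − 1/2·R2.
R4 ← R4 + 6·R2.
R3 ← R3 / (73/14).
R1 ← R1 + 9/7·R3.
R2 ← R2 + 17/7·R3.
R4 ← R4 + 53/7·R3.
R5 ← R5 − 1·R3.
R4 ← R4 / (-1899/584).
R1 ← R1 + 249/146·R4.
R2 ← R2 + 235/292·R4.
R3 ← R3 − 221/292·R4.
R5 ← R5 + 37/73·R4.
R5 ← R5 / (50123/28485).
R1 ← R1 + 104/1899·R5.
R2 ← R2 + 5701/28485·R5.
R3 ← R3 + 17863/28485·R5.
R4 ← R4 − 778/5697·R5.
Reading off the reduced rows gives x = 3, y = 0, z = -3, w = 5, v = 2.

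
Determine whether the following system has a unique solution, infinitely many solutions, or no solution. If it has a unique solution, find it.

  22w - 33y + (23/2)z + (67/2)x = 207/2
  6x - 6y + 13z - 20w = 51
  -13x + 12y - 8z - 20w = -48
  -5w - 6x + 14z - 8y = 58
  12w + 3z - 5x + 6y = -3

Row-reduce:
R1 ← R1 / (67/2).
R2 ← R2 − 6·R1.
R3 ← R3 + 13·R1.
R4 ← R4 + 6·R1.
R5 ← R5 + 5·R1.
R2 ← R2 / (-6/67).
R1 ← R1 + 66/67·R2.
R3 ← R3 + 54/67·R2.
R4 ← R4 + 932/67·R2.
R5 ← R5 − 72/67·R2.
R3 ← R3 / (-102).
R1 ← R1 + 120·R3.
R2 ← R2 + 733/6·R3.
R4 ← R4 + 5050/3·R3.
R5 ← R5 − 136·R3.
R4 ← R4 / (351).
R1 ← R1 − 24·R4.
R2 ← R2 − 23·R4.
R3 ← R3 + 2·R4.
Row 5 reduces to 0 = 2, a contradiction. The system is inconsistent.

no solution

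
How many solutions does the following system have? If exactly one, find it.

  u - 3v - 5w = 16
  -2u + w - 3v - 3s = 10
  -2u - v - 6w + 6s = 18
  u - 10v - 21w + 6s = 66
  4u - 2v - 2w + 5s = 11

u = -1, v = -4, w = -1, s = 1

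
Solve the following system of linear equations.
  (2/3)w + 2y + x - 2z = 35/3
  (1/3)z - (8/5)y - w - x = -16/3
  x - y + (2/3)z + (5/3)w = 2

infinitely many solutions

Row-reduce:
R2 ← R2 + 1·R1.
R3 ← R3 − 1·R1.
R2 ← R2 / (2/5).
R1 ← R1 − 2·R2.
R3 ← R3 + 3·R2.
R3 ← R3 / (-59/6).
R1 ← R1 − 19/3·R3.
R2 ← R2 + 25/6·R3.
Rank is 3 with 4 unknowns, leaving w free.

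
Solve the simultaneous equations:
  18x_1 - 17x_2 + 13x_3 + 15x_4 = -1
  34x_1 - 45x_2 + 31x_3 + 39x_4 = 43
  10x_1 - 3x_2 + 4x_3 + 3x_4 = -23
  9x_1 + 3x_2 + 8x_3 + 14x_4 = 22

infinitely many solutions

Row-reduce:
R1 ← R1 / (18).
R2 ← R2 − 34·R1.
R3 ← R3 − 10·R1.
R4 ← R4 − 9·R1.
R2 ← R2 / (-116/9).
R1 ← R1 + 17/18·R2.
R3 ← R3 − 58/9·R2.
R4 ← R4 − 23/2·R2.
Swap R3 and R4.
R3 ← R3 / (29/4).
R1 ← R1 − 1/4·R3.
R2 ← R2 + 1/2·R3.
Rank is 3 with 4 unknowns, leaving x_4 free.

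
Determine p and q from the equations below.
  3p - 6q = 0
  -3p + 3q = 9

p = -6, q = -3

Row-reduce the augmented matrix:
R1 ← R1 / (3).
R2 ← R2 + 3·R1.
R2 ← R2 / (-3).
R1 ← R1 + 2·R2.
Reading off the reduced rows gives p = -6, q = -3.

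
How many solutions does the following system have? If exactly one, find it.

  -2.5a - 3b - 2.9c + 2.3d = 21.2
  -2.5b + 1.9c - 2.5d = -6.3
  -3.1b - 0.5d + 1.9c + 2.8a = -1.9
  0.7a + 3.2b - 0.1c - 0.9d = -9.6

Row-reduce the augmented matrix:
R1 ← R1 / (-5/2).
R3 ← R3 − 14/5·R1.
R4 ← R4 − 7/10·R1.
R2 ← R2 / (-5/2).
R1 ← R1 − 6/5·R2.
R3 ← R3 + 323/50·R2.
R4 ← R4 − 59/25·R2.
R3 ← R3 / (-3911/625).
R1 ← R1 − 259/125·R3.
R2 ← R2 + 19/25·R3.
R4 ← R4 − 551/625·R3.
R4 ← R4 / (-138196/97775).
R1 ← R1 − 13814/19555·R4.
R2 ← R2 + 718/19555·R4.
R3 ← R3 + 5335/3911·R4.
Reading off the reduced rows gives a = -1, b = -2, c = -2, d = 3.

a = -1, b = -2, c = -2, d = 3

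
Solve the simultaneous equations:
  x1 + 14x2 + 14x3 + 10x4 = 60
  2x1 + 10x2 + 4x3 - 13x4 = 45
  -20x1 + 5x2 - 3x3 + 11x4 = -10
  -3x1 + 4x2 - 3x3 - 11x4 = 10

x1 = 0, x2 = 2, x3 = 3, x4 = -1

Row-reduce the augmented matrix:
R2 ← R2 − 2·R1.
R3 ← R3 + 20·R1.
R4 ← R4 + 3·R1.
R2 ← R2 / (-18).
R1 ← R1 − 14·R2.
R3 ← R3 − 285·R2.
R4 ← R4 − 46·R2.
R3 ← R3 / (-103).
R1 ← R1 + 14/3·R3.
R2 ← R2 − 4/3·R3.
R4 ← R4 + 67/3·R3.
R4 ← R4 / (455/206).
R1 ← R1 + 160/103·R4.
R2 ← R2 + 453/206·R4.
R3 ← R3 − 623/206·R4.
Reading off the reduced rows gives x1 = 0, x2 = 2, x3 = 3, x4 = -1.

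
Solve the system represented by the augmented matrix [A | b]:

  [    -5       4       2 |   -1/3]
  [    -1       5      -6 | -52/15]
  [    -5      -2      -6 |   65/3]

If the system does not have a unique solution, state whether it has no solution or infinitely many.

x_1 = -11/5, x_2 = -7/3, x_3 = -1

Row-reduce the augmented matrix:
R1 ← R1 / (-5).
R2 ← R2 + 1·R1.
R3 ← R3 + 5·R1.
R2 ← R2 / (21/5).
R1 ← R1 + 4/5·R2.
R3 ← R3 + 6·R2.
R3 ← R3 / (-120/7).
R1 ← R1 + 34/21·R3.
R2 ← R2 + 32/21·R3.
Reading off the reduced rows gives x_1 = -11/5, x_2 = -7/3, x_3 = -1.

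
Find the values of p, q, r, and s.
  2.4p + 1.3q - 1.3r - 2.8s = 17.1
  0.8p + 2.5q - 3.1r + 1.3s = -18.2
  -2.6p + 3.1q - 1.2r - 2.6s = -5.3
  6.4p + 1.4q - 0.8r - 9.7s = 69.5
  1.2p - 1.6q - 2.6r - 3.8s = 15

Row-reduce the augmented matrix:
R1 ← R1 / (12/5).
R2 ← R2 − 4/5·R1.
R3 ← R3 + 13/5·R1.
R4 ← R4 − 32/5·R1.
R5 ← R5 − 6/5·R1.
R2 ← R2 / (31/15).
R1 ← R1 − 13/24·R2.
R3 ← R3 − 541/120·R2.
R4 ← R4 + 31/15·R2.
R5 ← R5 + 9/4·R2.
R3 ← R3 / (3979/1240).
R1 ← R1 − 39/248·R3.
R2 ← R2 + 40/31·R3.
R5 ← R5 + 3009/620·R3.
Swap R4 and R5.
R4 ← R4 / (-315477/19895).
R1 ← R1 + 19691/15916·R4.
R2 ← R2 + 25017/7958·R4.
R3 ← R3 + 26053/7958·R4.
R5 reduces to 0 = 0, so the extra equation is consistent.
Reading off the reduced rows gives p = 4, q = -1, r = 4, s = -5.

p = 4, q = -1, r = 4, s = -5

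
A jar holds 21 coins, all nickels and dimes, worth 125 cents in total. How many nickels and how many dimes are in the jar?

Let n = nickels, d = dimes.
  n + d = 21
  5n + 10d = 125
Row-reduce the augmented matrix:
R2 ← R2 − 5·R1.
R2 ← R2 / (5).
R1 ← R1 − 1·R2.
Reading off the reduced rows gives n = 17, d = 4.

nickels: 17, dimes: 4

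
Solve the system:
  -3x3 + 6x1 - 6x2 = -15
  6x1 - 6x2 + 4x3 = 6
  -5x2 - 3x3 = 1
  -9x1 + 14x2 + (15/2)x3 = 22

no solution

Row-reduce:
R1 ← R1 / (6).
R2 ← R2 − 6·R1.
R4 ← R4 + 9·R1.
Swap R2 and R3.
R2 ← R2 / (-5).
R1 ← R1 + 1·R2.
R4 ← R4 − 5·R2.
R3 ← R3 / (7).
R1 ← R1 − 1/10·R3.
R2 ← R2 − 3/5·R3.
Row 4 reduces to 0 = 1/2, a contradiction. The system is inconsistent.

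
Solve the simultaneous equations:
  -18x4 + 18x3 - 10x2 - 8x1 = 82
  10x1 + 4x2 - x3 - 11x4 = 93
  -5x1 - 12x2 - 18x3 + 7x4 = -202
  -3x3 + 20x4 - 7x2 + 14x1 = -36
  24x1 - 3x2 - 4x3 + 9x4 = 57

x1 = 5, x2 = 4, x3 = 6, x4 = -3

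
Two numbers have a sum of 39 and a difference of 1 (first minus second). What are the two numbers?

Let x = first number, y = second number.
  x + y = 39
  x - y = 1
Row-reduce the augmented matrix:
R2 ← R2 − 1·R1.
R2 ← R2 / (-2).
R1 ← R1 − 1·R2.
Reading off the reduced rows gives x = 20, y = 19.

first number: 20, second number: 19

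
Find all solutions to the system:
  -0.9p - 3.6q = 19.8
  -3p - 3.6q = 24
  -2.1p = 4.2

p = -2, q = -5

Row-reduce the augmented matrix:
R1 ← R1 / (-9/10).
R2 ← R2 + 3·R1.
R3 ← R3 + 21/10·R1.
R2 ← R2 / (42/5).
R1 ← R1 − 4·R2.
R3 ← R3 − 42/5·R2.
R3 reduces to 0 = 0, so the extra equation is consistent.
Reading off the reduced rows gives p = -2, q = -5.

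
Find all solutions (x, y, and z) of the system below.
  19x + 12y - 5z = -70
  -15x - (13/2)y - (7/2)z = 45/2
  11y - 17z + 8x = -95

infinitely many solutions

Row-reduce:
R1 ← R1 / (19).
R2 ← R2 + 15·R1.
R3 ← R3 − 8·R1.
R2 ← R2 / (113/38).
R1 ← R1 − 12/19·R2.
R3 ← R3 − 113/19·R2.
Rank is 2 with 3 unknowns, leaving z free.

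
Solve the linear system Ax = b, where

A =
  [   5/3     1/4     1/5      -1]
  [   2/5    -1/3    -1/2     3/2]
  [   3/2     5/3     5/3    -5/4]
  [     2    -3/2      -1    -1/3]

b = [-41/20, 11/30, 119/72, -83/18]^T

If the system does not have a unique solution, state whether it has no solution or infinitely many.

x_1 = -3/4, x_2 = 0, x_3 = 8/3, x_4 = 4/3

Row-reduce the augmented matrix:
R1 ← R1 / (5/3).
R2 ← R2 − 2/5·R1.
R3 ← R3 − 3/2·R1.
R4 ← R4 − 2·R1.
R2 ← R2 / (-59/150).
R1 ← R1 − 3/20·R2.
R3 ← R3 − 173/120·R2.
R4 ← R4 + 9/5·R2.
R3 ← R3 / (-739/1416).
R1 ← R1 + 21/236·R3.
R2 ← R2 − 411/295·R3.
R4 ← R4 − 374/295·R3.
R4 ← R4 / (16730/2217).
R1 ← R1 + 1425/1478·R4.
R2 ← R2 − 8622/739·R4.
R3 ← R3 + 8535/739·R4.
Reading off the reduced rows gives x_1 = -3/4, x_2 = 0, x_3 = 8/3, x_4 = 4/3.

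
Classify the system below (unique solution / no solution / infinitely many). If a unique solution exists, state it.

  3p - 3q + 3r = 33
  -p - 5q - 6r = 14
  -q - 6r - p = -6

Row-reduce the augmented matrix:
R1 ← R1 / (3).
R2 ← R2 + 1·R1.
R3 ← R3 + 1·R1.
R2 ← R2 / (-6).
R1 ← R1 + 1·R2.
R3 ← R3 + 2·R2.
R3 ← R3 / (-10/3).
R1 ← R1 − 11/6·R3.
R2 ← R2 − 5/6·R3.
Reading off the reduced rows gives p = 5, q = -5, r = 1.

p = 5, q = -5, r = 1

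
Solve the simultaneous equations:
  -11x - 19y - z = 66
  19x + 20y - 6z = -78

Row-reduce:
R1 ← R1 / (-11).
R2 ← R2 − 19·R1.
R2 ← R2 / (-141/11).
R1 ← R1 − 19/11·R2.
Rank is 2 with 3 unknowns, leaving z free.

infinitely many solutions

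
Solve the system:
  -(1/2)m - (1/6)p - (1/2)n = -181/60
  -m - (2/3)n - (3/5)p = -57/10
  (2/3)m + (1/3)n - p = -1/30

m = 11/5, n = 3, p = 5/2

Row-reduce the augmented matrix:
R1 ← R1 / (-1/2).
R2 ← R2 + 1·R1.
R3 ← R3 − 2/3·R1.
R2 ← R2 / (1/3).
R1 ← R1 − 1·R2.
R3 ← R3 + 1/3·R2.
R3 ← R3 / (-67/45).
R1 ← R1 − 17/15·R3.
R2 ← R2 + 4/5·R3.
Reading off the reduced rows gives m = 11/5, n = 3, p = 5/2.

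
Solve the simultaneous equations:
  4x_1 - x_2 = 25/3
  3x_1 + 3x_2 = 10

x_1 = 7/3, x_2 = 1

Row-reduce the augmented matrix:
R1 ← R1 / (4).
R2 ← R2 − 3·R1.
R2 ← R2 / (15/4).
R1 ← R1 + 1/4·R2.
Reading off the reduced rows gives x_1 = 7/3, x_2 = 1.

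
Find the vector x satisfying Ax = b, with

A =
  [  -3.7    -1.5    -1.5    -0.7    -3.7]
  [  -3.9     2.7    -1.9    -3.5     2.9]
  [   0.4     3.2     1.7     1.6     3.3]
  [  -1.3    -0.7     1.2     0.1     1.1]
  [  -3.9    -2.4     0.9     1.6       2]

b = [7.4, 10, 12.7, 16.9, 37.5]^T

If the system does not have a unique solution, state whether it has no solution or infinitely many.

x_1 = -6, x_2 = -1, x_3 = 5, x_4 = 2, x_5 = 2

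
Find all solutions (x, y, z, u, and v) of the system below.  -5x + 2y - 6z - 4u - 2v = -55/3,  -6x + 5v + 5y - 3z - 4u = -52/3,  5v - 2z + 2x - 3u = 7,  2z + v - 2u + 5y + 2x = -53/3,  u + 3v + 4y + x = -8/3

Row-reduce the augmented matrix:
R1 ← R1 / (-5).
R2 ← R2 + 6·R1.
R3 ← R3 − 2·R1.
R4 ← R4 − 2·R1.
R5 ← R5 − 1·R1.
R2 ← R2 / (13/5).
R1 ← R1 + 2/5·R2.
R3 ← R3 − 4/5·R2.
R4 ← R4 − 29/5·R2.
R5 ← R5 − 22/5·R2.
R3 ← R3 / (-74/13).
R1 ← R1 − 24/13·R3.
R2 ← R2 − 21/13·R3.
R4 ← R4 + 127/13·R3.
R5 ← R5 + 108/13·R3.
R4 ← R4 / (217/74).
R1 ← R1 + 24/37·R4.
R2 ← R2 + 79/74·R4.
R3 ← R3 − 63/74·R4.
R5 ← R5 − 219/37·R4.
R5 ← R5 / (5826/217).
R1 ← R1 + 472/217·R5.
R2 ← R2 + 813/217·R5.
R3 ← R3 − 166/31·R5.
R4 ← R4 + 1451/217·R5.
Reading off the reduced rows gives x = 1, y = -3, z = -1, u = 7/3, v = 2.

x = 1, y = -3, z = -1, u = 7/3, v = 2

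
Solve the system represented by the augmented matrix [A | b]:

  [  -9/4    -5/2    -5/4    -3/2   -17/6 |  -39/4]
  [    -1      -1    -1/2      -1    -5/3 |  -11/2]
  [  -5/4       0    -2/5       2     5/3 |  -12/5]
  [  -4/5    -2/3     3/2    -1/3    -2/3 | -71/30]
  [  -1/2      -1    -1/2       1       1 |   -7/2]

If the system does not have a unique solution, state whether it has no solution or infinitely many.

no solution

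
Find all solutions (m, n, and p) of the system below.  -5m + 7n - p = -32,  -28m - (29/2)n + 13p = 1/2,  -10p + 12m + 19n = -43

infinitely many solutions

Row-reduce:
R1 ← R1 / (-5).
R2 ← R2 + 28·R1.
R3 ← R3 − 12·R1.
R2 ← R2 / (-537/10).
R1 ← R1 + 7/5·R2.
R3 ← R3 − 179/5·R2.
Rank is 2 with 3 unknowns, leaving p free.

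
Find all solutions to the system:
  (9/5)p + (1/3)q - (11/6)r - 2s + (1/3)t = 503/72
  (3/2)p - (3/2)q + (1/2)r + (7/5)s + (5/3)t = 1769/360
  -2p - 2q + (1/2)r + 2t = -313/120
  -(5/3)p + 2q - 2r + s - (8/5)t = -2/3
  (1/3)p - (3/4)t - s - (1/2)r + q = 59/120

Row-reduce the augmented matrix:
R1 ← R1 / (9/5).
R2 ← R2 − 3/2·R1.
R3 ← R3 + 2·R1.
R4 ← R4 + 5/3·R1.
R5 ← R5 − 1/3·R1.
R2 ← R2 / (-16/9).
R1 ← R1 − 5/27·R2.
R3 ← R3 + 44/27·R2.
R4 ← R4 − 187/81·R2.
R5 ← R5 − 76/81·R2.
R3 ← R3 / (-163/48).
R1 ← R1 + 155/192·R3.
R2 ← R2 + 73/64·R3.
R4 ← R4 + 613/576·R3.
R5 ← R5 − 131/144·R3.
R4 ← R4 / (3837/815).
R1 ← R1 − 66/163·R4.
R2 ← R2 + 28/815·R4.
R3 ← R3 − 1208/815·R4.
R5 ← R5 + 293/815·R4.
R5 ← R5 / (4376/19185).
R1 ← R1 − 279/5116·R5.
R2 ← R2 + 88141/76740·R5.
R3 ← R3 + 7216/19185·R5.
R4 ← R4 − 183/5116·R5.
Reading off the reduced rows gives p = 2, q = 6/5, r = -7/4, s = 1/2, t = 7/3.

p = 2, q = 6/5, r = -7/4, s = 1/2, t = 7/3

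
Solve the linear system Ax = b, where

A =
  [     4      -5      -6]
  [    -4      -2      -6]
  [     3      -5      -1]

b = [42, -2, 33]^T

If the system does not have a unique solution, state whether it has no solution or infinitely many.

Row-reduce the augmented matrix:
R1 ← R1 / (4).
R2 ← R2 + 4·R1.
R3 ← R3 − 3·R1.
R2 ← R2 / (-7).
R1 ← R1 + 5/4·R2.
R3 ← R3 + 5/4·R2.
R3 ← R3 / (79/14).
R1 ← R1 − 9/14·R3.
R2 ← R2 − 12/7·R3.
Reading off the reduced rows gives x_1 = 4, x_2 = -4, x_3 = -1.

x_1 = 4, x_2 = -4, x_3 = -1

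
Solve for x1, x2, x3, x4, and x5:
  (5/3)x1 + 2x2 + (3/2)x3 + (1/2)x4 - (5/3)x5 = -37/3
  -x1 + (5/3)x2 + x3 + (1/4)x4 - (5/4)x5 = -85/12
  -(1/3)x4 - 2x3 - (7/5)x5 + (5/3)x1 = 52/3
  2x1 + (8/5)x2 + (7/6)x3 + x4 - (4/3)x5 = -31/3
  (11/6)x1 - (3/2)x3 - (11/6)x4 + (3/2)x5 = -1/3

Row-reduce the augmented matrix:
R1 ← R1 / (5/3).
R2 ← R2 + 1·R1.
R3 ← R3 − 5/3·R1.
R4 ← R4 − 2·R1.
R5 ← R5 − 11/6·R1.
R2 ← R2 / (43/15).
R1 ← R1 − 6/5·R2.
R3 ← R3 + 2·R2.
R4 ← R4 + 4/5·R2.
R5 ← R5 + 11/5·R2.
R3 ← R3 / (-187/86).
R1 ← R1 − 9/86·R3.
R2 ← R2 − 57/86·R3.
R4 ← R4 + 133/1290·R3.
R5 ← R5 + 291/172·R3.
R4 ← R4 / (4837/8415).
R1 ← R1 − 9/187·R4.
R2 ← R2 − 41/748·R4.
R3 ← R3 − 116/561·R4.
R5 ← R5 + 904/561·R4.
R5 ← R5 / (421163/145110).
R1 ← R1 + 6253/48370·R5.
R2 ← R2 + 46113/38696·R5.
R3 ← R3 − 13619/24185·R5.
R4 ← R4 − 8461/48370·R5.
Reading off the reduced rows gives x1 = -1, x2 = -5, x3 = -6, x4 = 0, x5 = -5.

x1 = -1, x2 = -5, x3 = -6, x4 = 0, x5 = -5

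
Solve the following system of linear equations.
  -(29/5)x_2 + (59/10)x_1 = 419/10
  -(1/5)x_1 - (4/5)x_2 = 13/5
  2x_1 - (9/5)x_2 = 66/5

Row-reduce:
R1 ← R1 / (59/10).
R2 ← R2 + 1/5·R1.
R3 ← R3 − 2·R1.
R2 ← R2 / (-294/295).
R1 ← R1 + 58/59·R2.
R3 ← R3 − 49/295·R2.
Row 3 reduces to 0 = -1/3, a contradiction. The system is inconsistent.

no solution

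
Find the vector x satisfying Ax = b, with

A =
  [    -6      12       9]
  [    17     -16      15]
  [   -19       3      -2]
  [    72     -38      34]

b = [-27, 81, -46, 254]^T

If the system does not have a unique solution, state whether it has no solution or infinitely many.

Row-reduce the augmented matrix:
R1 ← R1 / (-6).
R2 ← R2 − 17·R1.
R3 ← R3 + 19·R1.
R4 ← R4 − 72·R1.
R2 ← R2 / (18).
R1 ← R1 + 2·R2.
R3 ← R3 + 35·R2.
R4 ← R4 − 106·R2.
R3 ← R3 / (193/4).
R1 ← R1 − 3·R3.
R2 ← R2 − 9/4·R3.
R4 ← R4 + 193/2·R3.
R4 reduces to 0 = 0, so the extra equation is consistent.
Reading off the reduced rows gives x_1 = 2, x_2 = -2, x_3 = 1.

x_1 = 2, x_2 = -2, x_3 = 1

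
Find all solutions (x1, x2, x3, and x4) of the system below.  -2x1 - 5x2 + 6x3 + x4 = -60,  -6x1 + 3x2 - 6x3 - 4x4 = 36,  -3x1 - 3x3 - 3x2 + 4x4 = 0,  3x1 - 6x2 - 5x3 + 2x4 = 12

Row-reduce the augmented matrix:
R1 ← R1 / (-2).
R2 ← R2 + 6·R1.
R3 ← R3 + 3·R1.
R4 ← R4 − 3·R1.
R2 ← R2 / (18).
R1 ← R1 − 5/2·R2.
R3 ← R3 − 9/2·R2.
R4 ← R4 + 27/2·R2.
R3 ← R3 / (-6).
R1 ← R1 − 1/3·R3.
R2 ← R2 + 4/3·R3.
R4 ← R4 + 14·R3.
R4 ← R4 / (-35/3).
R1 ← R1 − 17/24·R4.
R2 ← R2 + 4/3·R4.
R3 ← R3 + 17/24·R4.
Reading off the reduced rows gives x1 = 2, x2 = 4, x3 = -6, x4 = 0.

x1 = 2, x2 = 4, x3 = -6, x4 = 0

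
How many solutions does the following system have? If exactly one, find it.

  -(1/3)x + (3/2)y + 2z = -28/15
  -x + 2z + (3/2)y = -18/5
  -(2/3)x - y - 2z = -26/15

Row-reduce the augmented matrix:
R1 ← R1 / (-1/3).
R2 ← R2 + 1·R1.
R3 ← R3 + 2/3·R1.
R2 ← R2 / (-3).
R1 ← R1 + 9/2·R2.
R3 ← R3 + 4·R2.
R3 ← R3 / (-2/3).
R2 ← R2 − 4/3·R3.
Reading off the reduced rows gives x = 13/5, y = -2, z = 1.

x = 13/5, y = -2, z = 1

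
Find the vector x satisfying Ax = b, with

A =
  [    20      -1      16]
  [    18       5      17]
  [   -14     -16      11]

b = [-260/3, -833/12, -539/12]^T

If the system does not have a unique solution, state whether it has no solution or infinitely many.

Row-reduce the augmented matrix:
R1 ← R1 / (20).
R2 ← R2 − 18·R1.
R3 ← R3 + 14·R1.
R2 ← R2 / (59/10).
R1 ← R1 + 1/20·R2.
R3 ← R3 + 167/10·R2.
R3 ← R3 / (1744/59).
R1 ← R1 − 97/118·R3.
R2 ← R2 − 26/59·R3.
Reading off the reduced rows gives x_1 = -2, x_2 = 8/3, x_3 = -11/4.

x_1 = -2, x_2 = 8/3, x_3 = -11/4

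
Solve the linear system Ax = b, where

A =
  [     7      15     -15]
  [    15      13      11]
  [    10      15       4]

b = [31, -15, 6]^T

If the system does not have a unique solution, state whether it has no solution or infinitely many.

x_1 = -2, x_2 = 2, x_3 = -1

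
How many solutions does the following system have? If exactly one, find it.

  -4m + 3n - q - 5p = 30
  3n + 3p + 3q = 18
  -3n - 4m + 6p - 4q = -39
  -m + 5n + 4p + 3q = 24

m = -3, n = 3, p = -3, q = 6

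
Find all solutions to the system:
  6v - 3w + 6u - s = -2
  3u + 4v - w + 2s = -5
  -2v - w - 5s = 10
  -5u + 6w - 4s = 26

no solution

Row-reduce:
R1 ← R1 / (6).
R2 ← R2 − 3·R1.
R4 ← R4 + 5·R1.
R1 ← R1 − 1·R2.
R3 ← R3 + 2·R2.
R4 ← R4 − 5·R2.
Swap R3 and R4.
R1 ← R1 + 1·R3.
R2 ← R2 − 1/2·R3.
Row 4 reduces to 0 = 2, a contradiction. The system is inconsistent.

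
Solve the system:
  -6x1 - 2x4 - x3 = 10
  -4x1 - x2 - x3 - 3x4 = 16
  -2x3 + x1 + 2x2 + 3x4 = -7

infinitely many solutions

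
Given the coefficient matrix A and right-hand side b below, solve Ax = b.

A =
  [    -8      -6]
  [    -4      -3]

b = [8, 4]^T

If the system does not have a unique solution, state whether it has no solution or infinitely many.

Row-reduce:
R1 ← R1 / (-8).
R2 ← R2 + 4·R1.
Rank is 1 with 2 unknowns, leaving x_2 free.

infinitely many solutions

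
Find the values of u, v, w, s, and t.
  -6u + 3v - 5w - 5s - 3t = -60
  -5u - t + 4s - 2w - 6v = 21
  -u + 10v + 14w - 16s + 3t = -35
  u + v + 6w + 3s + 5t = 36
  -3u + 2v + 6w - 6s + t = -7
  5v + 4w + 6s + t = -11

Row-reduce the augmented matrix:
R1 ← R1 / (-6).
R2 ← R2 + 5·R1.
R3 ← R3 + 1·R1.
R4 ← R4 − 1·R1.
R5 ← R5 + 3·R1.
R2 ← R2 / (-17/2).
R1 ← R1 + 1/2·R2.
R3 ← R3 − 19/2·R2.
R4 ← R4 − 3/2·R2.
R5 ← R5 − 1/2·R2.
R6 ← R6 − 5·R2.
R3 ← R3 / (880/51).
R1 ← R1 − 12/17·R3.
R2 ← R2 + 13/51·R3.
R4 ← R4 − 283/51·R3.
R5 ← R5 − 440/51·R3.
R6 ← R6 − 269/51·R3.
R4 ← R4 / (111/20).
R1 ← R1 − 3/5·R4.
R2 ← R2 + 21/20·R4.
R3 ← R3 + 7/20·R4.
R6 ← R6 − 253/20·R4.
Swap R5 and R6.
R5 ← R5 / (-751/111).
R1 ← R1 + 5/37·R5.
R2 ← R2 − 18/37·R5.
R3 ← R3 − 55/111·R5.
R4 ← R4 − 62/111·R5.
R6 reduces to 0 = 0, so the extra equation is consistent.
Reading off the reduced rows gives u = 2, v = -6, w = 2, s = 1, t = 5.

u = 2, v = -6, w = 2, s = 1, t = 5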